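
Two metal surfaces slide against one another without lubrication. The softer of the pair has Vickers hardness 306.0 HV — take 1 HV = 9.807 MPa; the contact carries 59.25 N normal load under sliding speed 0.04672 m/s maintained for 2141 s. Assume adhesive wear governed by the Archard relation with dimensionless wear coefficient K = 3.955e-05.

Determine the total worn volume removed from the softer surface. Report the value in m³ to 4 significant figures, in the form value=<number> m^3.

All working math holds exact precision — the intermediates are displayed rounded — rounded just once: 4 significant figures.
Distance covered L = v·t = 0.04672 m/s × 2141 s = 100.0 m.
Hardness H = 306.0 HV × 9.807 MPa/HV = 3001 MPa = 3.001e+09 Pa.
SI base units throughout: W = 59.25 N, H = 3.001e+09 Pa, K = 3.955e-05.
Archard volume V = K·W·L/H = 3.955e-05 · 59.25 · 100.0 / 3.001e+09 = 7.811e-11 m³.

value=7.811e-11 m^3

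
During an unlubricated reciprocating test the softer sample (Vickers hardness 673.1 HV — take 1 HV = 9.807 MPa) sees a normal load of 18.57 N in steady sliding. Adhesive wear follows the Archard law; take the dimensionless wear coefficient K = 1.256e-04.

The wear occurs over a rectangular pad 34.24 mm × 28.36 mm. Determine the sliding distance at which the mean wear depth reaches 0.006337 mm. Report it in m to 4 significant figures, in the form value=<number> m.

All working math runs at full precision — intermediate values are displayed rounded — one last rounding, at four significant figures.
Hardness H = 673.1 HV × 9.807 MPa/HV = 6601 MPa = 6.601e+09 Pa.
Pad sides 34.24 mm × 28.36 mm = 0.03424 m × 0.02836 m. Contact area A = 0.03424 m × 0.02836 m = 9.710e-04 m².
Depth limit h_lim = 0.006337 mm = 6.337e-06 m.
SI base units throughout: W = 18.57 N, H = 6.601e+09 Pa, K = 1.256e-04.
Limit volume V_lim = h_lim·A = 6.337e-06 · 9.710e-04 = 6.154e-09 m³.
So the life L = V_lim·H/(K·W) = 6.154e-09 · 6.601e+09 / (1.256e-04 · 18.57) = 1.742e+04 m.

value=1.742e+04 m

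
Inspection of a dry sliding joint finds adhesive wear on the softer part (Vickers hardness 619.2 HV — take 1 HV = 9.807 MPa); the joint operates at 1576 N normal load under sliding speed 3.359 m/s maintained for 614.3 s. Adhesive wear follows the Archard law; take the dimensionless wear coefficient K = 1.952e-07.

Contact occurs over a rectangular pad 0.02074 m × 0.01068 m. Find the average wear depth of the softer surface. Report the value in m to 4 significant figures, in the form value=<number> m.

value=4.719e-07 m

Intermediates appear rounded — all working math keeps exact precision; a lone final rounding, at 4 significant digits.
Total distance L = v·t = 3.359 m/s × 614.3 s = 2063 m.
Hardness H = 619.2 HV × 9.807 MPa/HV = 6072 MPa = 6.072e+09 Pa.
Contact area A = 0.02074 m × 0.01068 m = 2.215e-04 m².
In SI base units: W = 1576 N, H = 6.072e+09 Pa, K = 1.952e-07.
By Archard's law, V = K·W·L/H = 1.952e-07 · 1576 · 2063 / 6.072e+09 = 1.045e-10 m³.
Depth of wear h = V/A = 1.045e-10 / 2.215e-04 = 4.719e-07 m.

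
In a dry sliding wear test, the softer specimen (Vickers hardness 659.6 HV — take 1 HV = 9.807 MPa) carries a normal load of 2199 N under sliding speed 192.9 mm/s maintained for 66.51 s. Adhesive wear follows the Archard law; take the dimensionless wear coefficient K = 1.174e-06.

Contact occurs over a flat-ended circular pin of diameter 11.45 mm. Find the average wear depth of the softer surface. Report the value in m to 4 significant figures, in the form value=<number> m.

Intermediates are displayed rounded — the computation holds full float precision. Rounded just once: four significant figures.
Sliding speed v = 192.9 mm/s = 0.1929 m/s. Total distance L = v·t = 0.1929 m/s × 66.51 s = 12.83 m.
Hardness H = 659.6 HV × 9.807 MPa/HV = 6469 MPa = 6.469e+09 Pa.
Pin diameter d = 11.45 mm = 0.01145 m. Contact area A = π·d²/4 = π·(0.01145 m)²/4 = 1.030e-04 m².
Collected in SI base units: W = 2199 N, H = 6.469e+09 Pa, K = 1.174e-06.
By Archard's law, V = K·W·L/H = 1.174e-06 · 2199 · 12.83 / 6.469e+09 = 5.120e-12 m³.
Average depth h = V/A = 5.120e-12 / 1.030e-04 = 4.973e-08 m.

value=4.973e-08 m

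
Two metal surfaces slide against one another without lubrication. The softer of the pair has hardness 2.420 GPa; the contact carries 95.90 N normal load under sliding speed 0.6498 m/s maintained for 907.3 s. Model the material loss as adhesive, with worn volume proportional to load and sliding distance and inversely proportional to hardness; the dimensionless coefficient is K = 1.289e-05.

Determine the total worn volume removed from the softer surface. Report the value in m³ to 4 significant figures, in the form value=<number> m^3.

value=3.012e-10 m^3

The intermediates are displayed rounded, and all working math runs at full precision; a single final rounding to 4 significant figures.
Sliding distance L = v·t = 0.6498 m/s × 907.3 s = 589.6 m.
Hardness H = 2.420 GPa = 2.420e+09 Pa.
As SI base values: W = 95.90 N, H = 2.420e+09 Pa, K = 1.289e-05.
Apply Archard: V = K·W·L/H = 1.289e-05 · 95.90 · 589.6 / 2.420e+09 = 3.012e-10 m³.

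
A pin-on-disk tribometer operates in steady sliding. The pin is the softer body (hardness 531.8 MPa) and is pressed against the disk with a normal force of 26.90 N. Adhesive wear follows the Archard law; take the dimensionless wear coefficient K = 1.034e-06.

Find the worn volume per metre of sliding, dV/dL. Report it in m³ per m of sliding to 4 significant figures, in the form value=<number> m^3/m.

value=5.230e-14 m^3/m

All working math holds full float precision, and shown intermediates are rounded, and a single final rounding, at four significant figures.
Convert: Hardness H = 531.8 MPa = 5.318e+08 Pa.
As SI base values: W = 26.90 N, H = 5.318e+08 Pa, K = 1.034e-06.
Rate of wear dV/dL = K·W/H (independent of L): 1.034e-06 · 26.90 / 5.318e+08 = 5.230e-14 m³/m.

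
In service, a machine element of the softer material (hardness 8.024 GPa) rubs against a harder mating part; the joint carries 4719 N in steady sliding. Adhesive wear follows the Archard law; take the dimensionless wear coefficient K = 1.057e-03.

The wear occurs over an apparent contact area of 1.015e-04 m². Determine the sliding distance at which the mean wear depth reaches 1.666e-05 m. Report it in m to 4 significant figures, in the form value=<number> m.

value=2.720 m

Each operation runs at exact precision — printed values are rounded — a lone final rounding: four significant figures.
Hardness H = 8.024 GPa = 8.024e+09 Pa.
Expressed in SI base units: W = 4719 N, H = 8.024e+09 Pa, K = 1.057e-03.
At the depth limit, V_lim = h_lim·A = 1.666e-05 · 1.015e-04 = 1.691e-09 m³.
Life L = V_lim·H/(K·W) = 1.691e-09 · 8.024e+09 / (1.057e-03 · 4719) = 2.720 m.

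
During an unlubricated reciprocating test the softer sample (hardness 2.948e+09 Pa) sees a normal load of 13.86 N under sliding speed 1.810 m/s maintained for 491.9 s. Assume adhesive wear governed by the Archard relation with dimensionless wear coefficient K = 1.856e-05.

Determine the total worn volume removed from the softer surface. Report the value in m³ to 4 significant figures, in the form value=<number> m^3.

The intermediates are shown rounded; the computation carries full precision — one final rounding, at 4 significant figures.
Total distance L = v·t = 1.810 m/s × 491.9 s = 890.3 m.
Restated in SI base units: W = 13.86 N, H = 2.948e+09 Pa, K = 1.856e-05.
Worn volume V = K·W·L/H = 1.856e-05 · 13.86 · 890.3 / 2.948e+09 = 7.769e-11 m³.

value=7.769e-11 m^3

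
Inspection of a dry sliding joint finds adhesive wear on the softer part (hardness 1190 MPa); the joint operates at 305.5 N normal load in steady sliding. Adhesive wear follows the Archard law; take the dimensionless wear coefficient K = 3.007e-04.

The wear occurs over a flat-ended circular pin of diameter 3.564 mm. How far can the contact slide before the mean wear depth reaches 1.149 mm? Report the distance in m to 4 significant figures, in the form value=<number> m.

value=148.5 m

Each operation keeps full precision — intermediates appear rounded — one last rounding, at 4 significant figures.
Hardness H = 1190 MPa = 1.190e+09 Pa.
Pin diameter d = 3.564 mm = 0.003564 m. Contact area A = π·d²/4 = π·(0.003564 m)²/4 = 9.976e-06 m².
Depth limit h_lim = 1.149 mm = 0.001149 m.
As SI base values: W = 305.5 N, H = 1.190e+09 Pa, K = 3.007e-04.
Volume at the limit: V_lim = h_lim·A = 0.001149 · 9.976e-06 = 1.146e-08 m³.
Sliding life L = V_lim·H/(K·W) = 1.146e-08 · 1.190e+09 / (3.007e-04 · 305.5) = 148.5 m.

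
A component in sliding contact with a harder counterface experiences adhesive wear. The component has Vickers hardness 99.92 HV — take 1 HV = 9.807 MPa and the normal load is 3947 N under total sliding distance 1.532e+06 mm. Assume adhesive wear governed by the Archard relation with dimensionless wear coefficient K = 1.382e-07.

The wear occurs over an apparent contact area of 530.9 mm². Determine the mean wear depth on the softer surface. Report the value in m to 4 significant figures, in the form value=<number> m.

value=1.606e-06 m

Intermediate values are printed rounded. The algebra holds exact precision. Rounded once at the end to 4 significant digits.
Convert: Path length L = 1.532e+06 mm = 1532 m.
Convert: Hardness H = 99.92 HV × 9.807 MPa/HV = 979.9 MPa = 9.799e+08 Pa.
Convert: Contact area A = 530.9 mm² = 5.309e-04 m².
Collected in SI base units: W = 3947 N, H = 9.799e+08 Pa, K = 1.382e-07.
The Archard volume V = K·W·L/H = 1.382e-07 · 3947 · 1532 / 9.799e+08 = 8.528e-10 m³.
Depth h = V/A = 8.528e-10 / 5.309e-04 = 1.606e-06 m.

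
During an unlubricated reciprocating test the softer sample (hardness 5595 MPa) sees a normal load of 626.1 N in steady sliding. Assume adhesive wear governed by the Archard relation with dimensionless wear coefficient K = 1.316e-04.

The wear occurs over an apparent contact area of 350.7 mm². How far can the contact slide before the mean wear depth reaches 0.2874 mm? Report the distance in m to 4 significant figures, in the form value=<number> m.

value=6844 m

Intermediate values appear rounded. The algebra runs at exact precision, and one final rounding: 4 significant digits.
Hardness H = 5595 MPa = 5.595e+09 Pa.
Contact area A = 350.7 mm² = 3.507e-04 m².
Depth limit h_lim = 0.2874 mm = 2.874e-04 m.
SI base units throughout: W = 626.1 N, H = 5.595e+09 Pa, K = 1.316e-04.
Volume at the limit: V_lim = h_lim·A = 2.874e-04 · 3.507e-04 = 1.008e-07 m³.
So the life L = V_lim·H/(K·W) = 1.008e-07 · 5.595e+09 / (1.316e-04 · 626.1) = 6844 m.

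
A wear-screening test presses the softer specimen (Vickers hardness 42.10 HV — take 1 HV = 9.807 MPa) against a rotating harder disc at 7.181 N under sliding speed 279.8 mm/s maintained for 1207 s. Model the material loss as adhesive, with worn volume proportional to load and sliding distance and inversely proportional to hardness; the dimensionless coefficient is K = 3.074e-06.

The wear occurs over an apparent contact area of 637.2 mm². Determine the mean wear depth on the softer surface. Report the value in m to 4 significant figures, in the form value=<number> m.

value=2.834e-08 m

Intermediates are printed rounded, and every step runs at full float precision, and a lone final rounding, at four significant figures.
Convert: Sliding speed v = 279.8 mm/s = 0.2798 m/s. Path length L = v·t = 0.2798 m/s × 1207 s = 337.7 m.
Convert: Hardness H = 42.10 HV × 9.807 MPa/HV = 412.9 MPa = 4.129e+08 Pa.
Convert: Contact area A = 637.2 mm² = 6.372e-04 m².
In SI base units, W = 7.181 N, H = 4.129e+08 Pa, K = 3.074e-06.
Archard relation: V = K·W·L/H = 3.074e-06 · 7.181 · 337.7 / 4.129e+08 = 1.806e-11 m³.
Mean depth h = V/A = 1.806e-11 / 6.372e-04 = 2.834e-08 m.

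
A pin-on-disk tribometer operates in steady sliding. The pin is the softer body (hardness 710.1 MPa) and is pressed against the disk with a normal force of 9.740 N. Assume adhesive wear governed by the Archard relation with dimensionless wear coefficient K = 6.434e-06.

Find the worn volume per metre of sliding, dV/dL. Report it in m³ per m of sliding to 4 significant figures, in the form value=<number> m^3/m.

value=8.825e-14 m^3/m

The computation runs at full float precision, and quoted intermediates are rounded, and rounded just once, at 4 significant digits.
Convert: Hardness H = 710.1 MPa = 7.101e+08 Pa.
As SI base values: W = 9.740 N, H = 7.101e+08 Pa, K = 6.434e-06.
Wear rate dV/dL = K·W/H: 6.434e-06 · 9.740 / 7.101e+08 = 8.825e-14 m³/m.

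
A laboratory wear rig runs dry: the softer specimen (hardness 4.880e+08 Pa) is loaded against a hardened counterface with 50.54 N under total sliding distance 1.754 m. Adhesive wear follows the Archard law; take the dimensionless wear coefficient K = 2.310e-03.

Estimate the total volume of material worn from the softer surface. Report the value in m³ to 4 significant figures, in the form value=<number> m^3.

The intermediates are shown rounded; every step keeps full precision — one final rounding to 4 significant figures.
Expressed in SI base units: W = 50.54 N, H = 4.880e+08 Pa, K = 2.310e-03.
Archard volume V = K·W·L/H = 2.310e-03 · 50.54 · 1.754 / 4.880e+08 = 4.196e-10 m³.

value=4.196e-10 m^3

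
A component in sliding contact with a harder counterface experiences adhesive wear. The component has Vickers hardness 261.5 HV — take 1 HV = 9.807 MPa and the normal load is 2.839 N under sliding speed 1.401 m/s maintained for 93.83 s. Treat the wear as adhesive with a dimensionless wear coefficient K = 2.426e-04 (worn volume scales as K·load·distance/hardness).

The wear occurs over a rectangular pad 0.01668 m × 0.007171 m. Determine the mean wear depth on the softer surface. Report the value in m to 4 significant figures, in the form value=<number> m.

value=2.952e-07 m

All working math maintains full precision — quoted intermediates are rounded — one final rounding, at 4 significant figures.
Convert: Sliding distance L = v·t = 1.401 m/s × 93.83 s = 131.5 m.
Convert: Hardness H = 261.5 HV × 9.807 MPa/HV = 2565 MPa = 2.565e+09 Pa.
Convert: Contact area A = 0.01668 m × 0.007171 m = 1.196e-04 m².
In SI base units, W = 2.839 N, H = 2.565e+09 Pa, K = 2.426e-04.
Apply Archard: V = K·W·L/H = 2.426e-04 · 2.839 · 131.5 / 2.565e+09 = 3.530e-11 m³.
Mean wear depth h = V/A = 3.530e-11 / 1.196e-04 = 2.952e-07 m.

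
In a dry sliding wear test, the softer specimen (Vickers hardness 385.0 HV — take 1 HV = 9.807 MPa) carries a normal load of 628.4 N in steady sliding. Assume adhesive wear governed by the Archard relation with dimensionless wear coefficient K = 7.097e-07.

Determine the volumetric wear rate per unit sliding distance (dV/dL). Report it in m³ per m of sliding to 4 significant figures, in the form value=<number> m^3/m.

Every step keeps full precision. Intermediate values are displayed rounded — rounded once at the end, at four significant digits.
Hardness H = 385.0 HV × 9.807 MPa/HV = 3776 MPa = 3.776e+09 Pa.
Working in SI base units: W = 628.4 N, H = 3.776e+09 Pa, K = 7.097e-07.
Wear rate dV/dL = K·W/H (independent of L): 7.097e-07 · 628.4 / 3.776e+09 = 1.181e-13 m³/m.

value=1.181e-13 m^3/m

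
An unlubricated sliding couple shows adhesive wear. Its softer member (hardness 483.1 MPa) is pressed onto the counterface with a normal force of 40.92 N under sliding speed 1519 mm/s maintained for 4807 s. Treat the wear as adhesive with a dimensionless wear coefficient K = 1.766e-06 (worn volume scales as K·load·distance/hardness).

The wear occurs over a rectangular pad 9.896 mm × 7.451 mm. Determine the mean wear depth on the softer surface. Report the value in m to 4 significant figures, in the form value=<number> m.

The algebra maintains exact precision; quoted intermediates are rounded; rounded just once to four significant digits.
Convert: Sliding speed v = 1519 mm/s = 1.519 m/s. Distance covered L = v·t = 1.519 m/s × 4807 s = 7302 m.
Convert: Hardness H = 483.1 MPa = 4.831e+08 Pa.
Convert: Pad sides 9.896 mm × 7.451 mm = 0.009896 m × 0.007451 m. Contact area A = 0.009896 m × 0.007451 m = 7.374e-05 m².
Restated in SI base units: W = 40.92 N, H = 4.831e+08 Pa, K = 1.766e-06.
Volume removed: V = K·W·L/H = 1.766e-06 · 40.92 · 7302 / 4.831e+08 = 1.092e-09 m³.
Depth of wear h = V/A = 1.092e-09 / 7.374e-05 = 1.481e-05 m.

value=1.481e-05 m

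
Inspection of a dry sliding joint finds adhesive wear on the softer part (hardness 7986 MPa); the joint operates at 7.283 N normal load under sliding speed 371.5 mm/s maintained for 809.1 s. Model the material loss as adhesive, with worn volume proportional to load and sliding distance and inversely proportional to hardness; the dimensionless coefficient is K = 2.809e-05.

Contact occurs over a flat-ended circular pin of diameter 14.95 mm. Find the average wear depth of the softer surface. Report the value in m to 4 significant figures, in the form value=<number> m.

value=4.387e-08 m

The computation maintains full precision — the intermediates are printed rounded; one final rounding: 4 significant digits.
Convert: Sliding speed v = 371.5 mm/s = 0.3715 m/s. Distance L = v·t = 0.3715 m/s × 809.1 s = 300.6 m.
Convert: Hardness H = 7986 MPa = 7.986e+09 Pa.
Convert: Pin diameter d = 14.95 mm = 0.01495 m. Contact area A = π·d²/4 = π·(0.01495 m)²/4 = 1.755e-04 m².
Working in SI base units: W = 7.283 N, H = 7.986e+09 Pa, K = 2.809e-05.
Apply Archard: V = K·W·L/H = 2.809e-05 · 7.283 · 300.6 / 7.986e+09 = 7.700e-12 m³.
Depth h = V/A = 7.700e-12 / 1.755e-04 = 4.387e-08 m.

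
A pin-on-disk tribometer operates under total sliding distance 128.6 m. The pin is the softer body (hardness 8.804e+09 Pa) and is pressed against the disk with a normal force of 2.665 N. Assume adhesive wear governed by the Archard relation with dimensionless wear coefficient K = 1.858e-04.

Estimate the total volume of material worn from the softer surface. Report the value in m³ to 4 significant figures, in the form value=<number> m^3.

value=7.233e-12 m^3

The intermediates appear rounded; the computation carries full float precision, and one last rounding to 4 significant digits.
In SI base units: W = 2.665 N, H = 8.804e+09 Pa, K = 1.858e-04.
The Archard volume V = K·W·L/H = 1.858e-04 · 2.665 · 128.6 / 8.804e+09 = 7.233e-12 m³.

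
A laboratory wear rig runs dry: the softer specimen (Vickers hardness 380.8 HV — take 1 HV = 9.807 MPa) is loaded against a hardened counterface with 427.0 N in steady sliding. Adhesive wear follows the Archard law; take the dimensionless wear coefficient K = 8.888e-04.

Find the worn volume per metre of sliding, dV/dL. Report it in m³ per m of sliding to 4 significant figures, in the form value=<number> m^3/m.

value=1.016e-10 m^3/m

Every step maintains full float precision; the intermediates are displayed rounded. Rounded just once, at 4 significant digits.
Hardness H = 380.8 HV × 9.807 MPa/HV = 3735 MPa = 3.735e+09 Pa.
Restated in SI base units: W = 427.0 N, H = 3.735e+09 Pa, K = 8.888e-04.
Sliding wear rate dV/dL = K·W/H — distance-free: 8.888e-04 · 427.0 / 3.735e+09 = 1.016e-10 m³/m.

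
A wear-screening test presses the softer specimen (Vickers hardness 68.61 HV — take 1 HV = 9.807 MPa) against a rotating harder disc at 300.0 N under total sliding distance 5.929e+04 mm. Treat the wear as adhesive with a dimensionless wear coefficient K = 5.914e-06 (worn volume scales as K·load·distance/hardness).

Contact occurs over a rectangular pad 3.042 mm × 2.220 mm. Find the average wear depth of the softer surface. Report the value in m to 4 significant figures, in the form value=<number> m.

value=2.315e-05 m

The computation holds exact precision, and shown intermediates are rounded. Rounded just once to four significant figures.
Path length L = 5.929e+04 mm = 59.29 m.
Hardness H = 68.61 HV × 9.807 MPa/HV = 672.9 MPa = 6.729e+08 Pa.
Pad sides 3.042 mm × 2.220 mm = 0.003042 m × 0.002220 m. Contact area A = 0.003042 m × 0.002220 m = 6.753e-06 m².
Collected in SI base units: W = 300.0 N, H = 6.729e+08 Pa, K = 5.914e-06.
By Archard's law, V = K·W·L/H = 5.914e-06 · 300.0 · 59.29 / 6.729e+08 = 1.563e-10 m³.
Mean wear depth h = V/A = 1.563e-10 / 6.753e-06 = 2.315e-05 m.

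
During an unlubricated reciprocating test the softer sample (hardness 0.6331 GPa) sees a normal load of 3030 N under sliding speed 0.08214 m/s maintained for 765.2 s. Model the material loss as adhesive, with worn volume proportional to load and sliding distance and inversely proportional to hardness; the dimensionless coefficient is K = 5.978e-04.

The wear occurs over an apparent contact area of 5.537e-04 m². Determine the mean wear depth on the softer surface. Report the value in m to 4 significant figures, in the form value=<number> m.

value=3.248e-04 m

The algebra maintains full float precision — intermediate values appear rounded; rounded once at the end: four significant digits.
Convert: Sliding distance L = v·t = 0.08214 m/s × 765.2 s = 62.85 m.
Convert: Hardness H = 0.6331 GPa = 6.331e+08 Pa.
As SI base values: W = 3030 N, H = 6.331e+08 Pa, K = 5.978e-04.
Archard volume V = K·W·L/H = 5.978e-04 · 3030 · 62.85 / 6.331e+08 = 1.798e-07 m³.
Average depth h = V/A = 1.798e-07 / 5.537e-04 = 3.248e-04 m.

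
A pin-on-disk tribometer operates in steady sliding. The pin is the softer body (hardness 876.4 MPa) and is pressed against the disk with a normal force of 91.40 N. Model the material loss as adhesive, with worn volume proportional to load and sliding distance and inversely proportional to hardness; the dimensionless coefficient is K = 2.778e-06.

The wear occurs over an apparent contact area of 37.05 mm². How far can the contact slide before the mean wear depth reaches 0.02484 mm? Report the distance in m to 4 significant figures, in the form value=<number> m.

value=3177 m

Each operation keeps full float precision; the intermediates are displayed rounded; rounded once at the end: four significant digits.
Hardness H = 876.4 MPa = 8.764e+08 Pa.
Contact area A = 37.05 mm² = 3.705e-05 m².
Depth limit h_lim = 0.02484 mm = 2.484e-05 m.
In SI base units: W = 91.40 N, H = 8.764e+08 Pa, K = 2.778e-06.
Permissible volume V_lim = h_lim·A = 2.484e-05 · 3.705e-05 = 9.203e-10 m³.
Thus life L = V_lim·H/(K·W) = 9.203e-10 · 8.764e+08 / (2.778e-06 · 91.40) = 3177 m.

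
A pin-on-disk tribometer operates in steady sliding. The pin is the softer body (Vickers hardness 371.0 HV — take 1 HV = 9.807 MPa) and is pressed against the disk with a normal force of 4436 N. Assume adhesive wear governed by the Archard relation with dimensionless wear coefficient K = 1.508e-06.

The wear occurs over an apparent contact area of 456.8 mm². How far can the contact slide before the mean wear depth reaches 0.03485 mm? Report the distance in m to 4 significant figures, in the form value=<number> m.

All arithmetic keeps exact precision; intermediates are shown rounded — one final rounding: 4 significant digits.
Convert: Hardness H = 371.0 HV × 9.807 MPa/HV = 3638 MPa = 3.638e+09 Pa.
Convert: Contact area A = 456.8 mm² = 4.568e-04 m².
Convert: Depth limit h_lim = 0.03485 mm = 3.485e-05 m.
Working in SI base units: W = 4436 N, H = 3.638e+09 Pa, K = 1.508e-06.
Volume at the limit: V_lim = h_lim·A = 3.485e-05 · 4.568e-04 = 1.592e-08 m³.
Life L = V_lim·H/(K·W) = 1.592e-08 · 3.638e+09 / (1.508e-06 · 4436) = 8659 m.

value=8659 m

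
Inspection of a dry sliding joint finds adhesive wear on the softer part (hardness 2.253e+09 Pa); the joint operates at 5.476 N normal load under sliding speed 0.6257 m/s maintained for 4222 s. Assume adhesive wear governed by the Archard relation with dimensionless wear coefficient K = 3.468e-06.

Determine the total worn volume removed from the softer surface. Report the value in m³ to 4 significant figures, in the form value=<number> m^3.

The algebra maintains full precision, and intermediates are shown rounded. Rounded once at the end to four significant figures.
Distance covered L = v·t = 0.6257 m/s × 4222 s = 2642 m.
As SI base values: W = 5.476 N, H = 2.253e+09 Pa, K = 3.468e-06.
Worn volume V = K·W·L/H = 3.468e-06 · 5.476 · 2642 / 2.253e+09 = 2.227e-11 m³.

value=2.227e-11 m^3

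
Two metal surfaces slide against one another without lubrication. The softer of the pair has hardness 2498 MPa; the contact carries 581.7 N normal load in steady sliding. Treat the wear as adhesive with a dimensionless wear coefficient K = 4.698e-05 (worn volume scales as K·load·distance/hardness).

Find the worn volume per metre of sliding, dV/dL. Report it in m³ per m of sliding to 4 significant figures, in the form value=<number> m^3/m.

value=1.094e-11 m^3/m

Intermediates are shown rounded; the algebra carries full float precision, and a lone final rounding, at 4 significant digits.
Hardness H = 2498 MPa = 2.498e+09 Pa.
As SI base values: W = 581.7 N, H = 2.498e+09 Pa, K = 4.698e-05.
Wear rate dV/dL = K·W/H, so: 4.698e-05 · 581.7 / 2.498e+09 = 1.094e-11 m³/m.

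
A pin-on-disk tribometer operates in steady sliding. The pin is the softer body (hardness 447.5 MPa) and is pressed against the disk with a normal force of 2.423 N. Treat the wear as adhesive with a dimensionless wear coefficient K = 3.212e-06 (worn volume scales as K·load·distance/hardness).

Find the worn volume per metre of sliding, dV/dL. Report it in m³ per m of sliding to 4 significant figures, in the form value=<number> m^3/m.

The algebra carries full precision. The intermediates are shown rounded, and rounded once at the end to 4 significant figures.
Hardness H = 447.5 MPa = 4.475e+08 Pa.
In SI base units: W = 2.423 N, H = 4.475e+08 Pa, K = 3.212e-06.
Rate of wear dV/dL = K·W/H (no L dependence): 3.212e-06 · 2.423 / 4.475e+08 = 1.739e-14 m³/m.

value=1.739e-14 m^3/m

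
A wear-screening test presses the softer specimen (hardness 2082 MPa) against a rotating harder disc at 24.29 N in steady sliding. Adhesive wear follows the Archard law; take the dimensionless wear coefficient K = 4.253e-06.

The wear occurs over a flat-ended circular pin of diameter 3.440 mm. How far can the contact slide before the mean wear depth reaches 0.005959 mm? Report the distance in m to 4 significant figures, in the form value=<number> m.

All working math runs at full float precision. Printed values are rounded, and one last rounding: 4 significant figures.
Convert: Hardness H = 2082 MPa = 2.082e+09 Pa.
Convert: Pin diameter d = 3.440 mm = 0.003440 m. Contact area A = π·d²/4 = π·(0.003440 m)²/4 = 9.294e-06 m².
Convert: Depth limit h_lim = 0.005959 mm = 5.959e-06 m.
As SI base values: W = 24.29 N, H = 2.082e+09 Pa, K = 4.253e-06.
At the depth limit, V_lim = h_lim·A = 5.959e-06 · 9.294e-06 = 5.538e-11 m³.
So the life L = V_lim·H/(K·W) = 5.538e-11 · 2.082e+09 / (4.253e-06 · 24.29) = 1116 m.

value=1116 m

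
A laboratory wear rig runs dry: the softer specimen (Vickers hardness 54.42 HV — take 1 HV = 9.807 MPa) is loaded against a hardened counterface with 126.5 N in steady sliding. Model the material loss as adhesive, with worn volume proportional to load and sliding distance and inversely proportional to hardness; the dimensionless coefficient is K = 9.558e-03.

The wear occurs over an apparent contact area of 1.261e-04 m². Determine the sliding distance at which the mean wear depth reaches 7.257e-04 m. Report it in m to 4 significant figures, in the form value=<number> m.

value=40.39 m

Every step holds exact precision; displayed values are rounded — a lone final rounding, at 4 significant digits.
Hardness H = 54.42 HV × 9.807 MPa/HV = 533.7 MPa = 5.337e+08 Pa.
In SI base units, W = 126.5 N, H = 5.337e+08 Pa, K = 9.558e-03.
At the depth limit, V_lim = h_lim·A = 7.257e-04 · 1.261e-04 = 9.151e-08 m³.
Sliding life L = V_lim·H/(K·W) = 9.151e-08 · 5.337e+08 / (9.558e-03 · 126.5) = 40.39 m.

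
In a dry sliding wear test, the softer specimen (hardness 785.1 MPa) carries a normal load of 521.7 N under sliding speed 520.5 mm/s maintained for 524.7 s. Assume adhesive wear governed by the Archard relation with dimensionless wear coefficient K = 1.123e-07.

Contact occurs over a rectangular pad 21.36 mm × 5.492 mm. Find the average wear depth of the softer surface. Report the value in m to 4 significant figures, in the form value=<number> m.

value=1.737e-07 m

Every step runs at full float precision — intermediate values are displayed rounded, and a lone final rounding: 4 significant figures.
Sliding speed v = 520.5 mm/s = 0.5205 m/s. The distance L = v·t = 0.5205 m/s × 524.7 s = 273.1 m.
Hardness H = 785.1 MPa = 7.851e+08 Pa.
Pad sides 21.36 mm × 5.492 mm = 0.02136 m × 0.005492 m. Contact area A = 0.02136 m × 0.005492 m = 1.173e-04 m².
SI base units throughout: W = 521.7 N, H = 7.851e+08 Pa, K = 1.123e-07.
The Archard volume V = K·W·L/H = 1.123e-07 · 521.7 · 273.1 / 7.851e+08 = 2.038e-11 m³.
Average depth h = V/A = 2.038e-11 / 1.173e-04 = 1.737e-07 m.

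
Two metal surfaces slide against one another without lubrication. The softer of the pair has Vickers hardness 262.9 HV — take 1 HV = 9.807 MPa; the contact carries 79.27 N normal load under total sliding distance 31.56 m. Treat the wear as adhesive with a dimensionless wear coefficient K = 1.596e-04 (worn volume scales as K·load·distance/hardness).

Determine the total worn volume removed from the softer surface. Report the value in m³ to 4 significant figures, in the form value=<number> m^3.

value=1.549e-10 m^3

Intermediates are printed rounded. All arithmetic runs at exact precision, and a single final rounding: 4 significant digits.
Convert: Hardness H = 262.9 HV × 9.807 MPa/HV = 2578 MPa = 2.578e+09 Pa.
Collected in SI base units: W = 79.27 N, H = 2.578e+09 Pa, K = 1.596e-04.
Volume removed: V = K·W·L/H = 1.596e-04 · 79.27 · 31.56 / 2.578e+09 = 1.549e-10 m³.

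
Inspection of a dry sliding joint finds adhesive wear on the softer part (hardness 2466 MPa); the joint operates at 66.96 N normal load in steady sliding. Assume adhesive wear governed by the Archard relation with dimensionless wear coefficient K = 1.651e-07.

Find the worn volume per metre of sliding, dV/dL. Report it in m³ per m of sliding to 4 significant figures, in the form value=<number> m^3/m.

Intermediates are shown rounded; all arithmetic holds full float precision — one last rounding to 4 significant figures.
Convert: Hardness H = 2466 MPa = 2.466e+09 Pa.
Collected in SI base units: W = 66.96 N, H = 2.466e+09 Pa, K = 1.651e-07.
The wear rate dV/dL = K·W/H, so: 1.651e-07 · 66.96 / 2.466e+09 = 4.483e-15 m³/m.

value=4.483e-15 m^3/m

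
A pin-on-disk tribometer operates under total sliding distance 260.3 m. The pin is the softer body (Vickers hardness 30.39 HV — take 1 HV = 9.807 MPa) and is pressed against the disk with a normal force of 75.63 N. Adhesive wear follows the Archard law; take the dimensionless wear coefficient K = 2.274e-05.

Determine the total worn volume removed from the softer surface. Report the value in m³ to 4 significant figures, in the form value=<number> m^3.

Displayed values are rounded; the algebra maintains full precision — a single final rounding: four significant figures.
Convert: Hardness H = 30.39 HV × 9.807 MPa/HV = 298.0 MPa = 2.980e+08 Pa.
Collected in SI base units: W = 75.63 N, H = 2.980e+08 Pa, K = 2.274e-05.
Archard volume V = K·W·L/H = 2.274e-05 · 75.63 · 260.3 / 2.980e+08 = 1.502e-09 m³.

value=1.502e-09 m^3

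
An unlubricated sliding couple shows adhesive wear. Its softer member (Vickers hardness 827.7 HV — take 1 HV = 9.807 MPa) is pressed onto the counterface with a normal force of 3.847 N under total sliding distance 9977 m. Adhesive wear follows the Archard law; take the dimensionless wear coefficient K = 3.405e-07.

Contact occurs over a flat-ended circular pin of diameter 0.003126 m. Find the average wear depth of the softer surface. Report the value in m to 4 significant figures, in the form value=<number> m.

Intermediate values appear rounded, and the computation holds exact precision. Rounded once at the end to 4 significant figures.
Convert: Hardness H = 827.7 HV × 9.807 MPa/HV = 8117 MPa = 8.117e+09 Pa.
Convert: Contact area A = π·d²/4 = π·(0.003126 m)²/4 = 7.675e-06 m².
Expressed in SI base units: W = 3.847 N, H = 8.117e+09 Pa, K = 3.405e-07.
Archard relation: V = K·W·L/H = 3.405e-07 · 3.847 · 9977 / 8.117e+09 = 1.610e-12 m³.
Mean depth h = V/A = 1.610e-12 / 7.675e-06 = 2.098e-07 m.

value=2.098e-07 m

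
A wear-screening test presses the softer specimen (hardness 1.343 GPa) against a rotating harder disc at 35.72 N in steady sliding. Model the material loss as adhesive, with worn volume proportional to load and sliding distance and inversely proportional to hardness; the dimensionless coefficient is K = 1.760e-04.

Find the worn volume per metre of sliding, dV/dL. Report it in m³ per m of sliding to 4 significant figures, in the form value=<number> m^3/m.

value=4.681e-12 m^3/m

All arithmetic keeps full precision. Displayed values are rounded — a single final rounding to 4 significant figures.
Convert: Hardness H = 1.343 GPa = 1.343e+09 Pa.
Restated in SI base units: W = 35.72 N, H = 1.343e+09 Pa, K = 1.760e-04.
Volumetric rate dV/dL = K·W/H: 1.760e-04 · 35.72 / 1.343e+09 = 4.681e-12 m³/m.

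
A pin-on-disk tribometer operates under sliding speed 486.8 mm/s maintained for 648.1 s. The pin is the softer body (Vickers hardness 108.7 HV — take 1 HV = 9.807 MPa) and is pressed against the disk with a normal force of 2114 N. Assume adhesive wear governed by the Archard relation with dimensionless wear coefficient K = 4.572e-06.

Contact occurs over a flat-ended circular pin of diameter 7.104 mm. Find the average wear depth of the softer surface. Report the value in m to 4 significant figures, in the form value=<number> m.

value=7.217e-05 m

Intermediates are shown rounded, and all arithmetic runs at exact precision. Rounded once at the end, at 4 significant digits.
Sliding speed v = 486.8 mm/s = 0.4868 m/s. The distance L = v·t = 0.4868 m/s × 648.1 s = 315.5 m.
Hardness H = 108.7 HV × 9.807 MPa/HV = 1066 MPa = 1.066e+09 Pa.
Pin diameter d = 7.104 mm = 0.007104 m. Contact area A = π·d²/4 = π·(0.007104 m)²/4 = 3.964e-05 m².
Collected in SI base units: W = 2114 N, H = 1.066e+09 Pa, K = 4.572e-06.
Archard relation: V = K·W·L/H = 4.572e-06 · 2114 · 315.5 / 1.066e+09 = 2.860e-09 m³.
Wear depth h = V/A = 2.860e-09 / 3.964e-05 = 7.217e-05 m.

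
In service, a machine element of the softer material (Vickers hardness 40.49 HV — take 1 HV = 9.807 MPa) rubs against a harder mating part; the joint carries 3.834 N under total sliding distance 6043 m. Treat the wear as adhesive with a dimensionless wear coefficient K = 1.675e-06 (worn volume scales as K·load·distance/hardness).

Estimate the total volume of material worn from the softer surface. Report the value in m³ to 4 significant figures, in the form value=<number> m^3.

Shown intermediates are rounded, and the computation keeps full precision, and one final rounding, at four significant digits.
Hardness H = 40.49 HV × 9.807 MPa/HV = 397.1 MPa = 3.971e+08 Pa.
In SI base units, W = 3.834 N, H = 3.971e+08 Pa, K = 1.675e-06.
Wear volume V = K·W·L/H = 1.675e-06 · 3.834 · 6043 / 3.971e+08 = 9.773e-11 m³.

value=9.773e-11 m^3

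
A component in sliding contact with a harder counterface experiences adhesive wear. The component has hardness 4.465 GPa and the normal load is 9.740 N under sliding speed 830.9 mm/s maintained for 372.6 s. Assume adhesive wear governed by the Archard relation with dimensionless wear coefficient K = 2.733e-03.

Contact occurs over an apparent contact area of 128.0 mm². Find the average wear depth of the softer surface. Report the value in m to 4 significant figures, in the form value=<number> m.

Quoted intermediates are rounded; every step keeps exact precision; a lone final rounding to 4 significant digits.
Convert: Sliding speed v = 830.9 mm/s = 0.8309 m/s. Distance covered L = v·t = 0.8309 m/s × 372.6 s = 309.6 m.
Convert: Hardness H = 4.465 GPa = 4.465e+09 Pa.
Convert: Contact area A = 128.0 mm² = 1.280e-04 m².
SI base units throughout: W = 9.740 N, H = 4.465e+09 Pa, K = 2.733e-03.
Archard volume V = K·W·L/H = 2.733e-03 · 9.740 · 309.6 / 4.465e+09 = 1.846e-09 m³.
Mean depth h = V/A = 1.846e-09 / 1.280e-04 = 1.442e-05 m.

value=1.442e-05 m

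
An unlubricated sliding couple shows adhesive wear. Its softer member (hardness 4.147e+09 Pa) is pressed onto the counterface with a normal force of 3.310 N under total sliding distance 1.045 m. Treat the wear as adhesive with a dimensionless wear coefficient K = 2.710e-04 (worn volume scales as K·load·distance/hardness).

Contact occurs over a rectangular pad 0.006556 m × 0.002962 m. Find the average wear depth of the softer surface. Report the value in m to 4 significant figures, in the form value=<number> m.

Shown intermediates are rounded; all arithmetic holds exact precision — one last rounding to four significant digits.
Contact area A = 0.006556 m × 0.002962 m = 1.942e-05 m².
In SI base units, W = 3.310 N, H = 4.147e+09 Pa, K = 2.710e-04.
Volume removed: V = K·W·L/H = 2.710e-04 · 3.310 · 1.045 / 4.147e+09 = 2.260e-13 m³.
Average depth h = V/A = 2.260e-13 / 1.942e-05 = 1.164e-08 m.

value=1.164e-08 m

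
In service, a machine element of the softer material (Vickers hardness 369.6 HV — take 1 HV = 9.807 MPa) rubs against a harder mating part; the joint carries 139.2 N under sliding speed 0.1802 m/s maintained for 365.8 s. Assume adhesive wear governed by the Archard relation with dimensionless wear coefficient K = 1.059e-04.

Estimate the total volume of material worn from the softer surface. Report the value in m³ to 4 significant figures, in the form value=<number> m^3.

value=2.681e-10 m^3

All working math carries full float precision. Intermediates appear rounded — rounded once at the end to 4 significant digits.
The distance L = v·t = 0.1802 m/s × 365.8 s = 65.92 m.
Hardness H = 369.6 HV × 9.807 MPa/HV = 3625 MPa = 3.625e+09 Pa.
Working in SI base units: W = 139.2 N, H = 3.625e+09 Pa, K = 1.059e-04.
Archard volume V = K·W·L/H = 1.059e-04 · 139.2 · 65.92 / 3.625e+09 = 2.681e-10 m³.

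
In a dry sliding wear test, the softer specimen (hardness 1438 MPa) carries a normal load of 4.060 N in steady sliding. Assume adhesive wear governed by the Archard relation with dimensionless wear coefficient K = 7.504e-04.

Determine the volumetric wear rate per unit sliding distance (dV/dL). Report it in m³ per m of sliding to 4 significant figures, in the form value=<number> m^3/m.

The intermediates are displayed rounded — every step carries full precision, and a single final rounding, at four significant digits.
Hardness H = 1438 MPa = 1.438e+09 Pa.
In SI base units: W = 4.060 N, H = 1.438e+09 Pa, K = 7.504e-04.
Rate of wear dV/dL = K·W/H, so: 7.504e-04 · 4.060 / 1.438e+09 = 2.119e-12 m³/m.

value=2.119e-12 m^3/m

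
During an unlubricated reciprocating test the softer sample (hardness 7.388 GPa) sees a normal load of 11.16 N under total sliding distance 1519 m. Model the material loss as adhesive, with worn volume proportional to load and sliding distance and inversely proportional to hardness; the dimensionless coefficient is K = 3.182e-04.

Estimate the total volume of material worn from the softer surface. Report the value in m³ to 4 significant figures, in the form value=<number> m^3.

value=7.301e-10 m^3

Shown intermediates are rounded. The computation carries full float precision; a lone final rounding, at four significant digits.
Convert: Hardness H = 7.388 GPa = 7.388e+09 Pa.
In SI base units, W = 11.16 N, H = 7.388e+09 Pa, K = 3.182e-04.
The Archard volume V = K·W·L/H = 3.182e-04 · 11.16 · 1519 / 7.388e+09 = 7.301e-10 m³.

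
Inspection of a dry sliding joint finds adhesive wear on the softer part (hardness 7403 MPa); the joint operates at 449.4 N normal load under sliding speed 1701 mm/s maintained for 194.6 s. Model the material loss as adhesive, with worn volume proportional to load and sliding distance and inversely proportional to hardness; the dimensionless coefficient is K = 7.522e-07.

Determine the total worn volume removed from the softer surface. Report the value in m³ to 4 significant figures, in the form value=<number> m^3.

Intermediates are shown rounded; all working math carries full float precision. Rounded once at the end, at four significant digits.
Convert: Sliding speed v = 1701 mm/s = 1.701 m/s. Sliding distance L = v·t = 1.701 m/s × 194.6 s = 331.0 m.
Convert: Hardness H = 7403 MPa = 7.403e+09 Pa.
SI base units throughout: W = 449.4 N, H = 7.403e+09 Pa, K = 7.522e-07.
Apply Archard: V = K·W·L/H = 7.522e-07 · 449.4 · 331.0 / 7.403e+09 = 1.511e-11 m³.

value=1.511e-11 m^3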